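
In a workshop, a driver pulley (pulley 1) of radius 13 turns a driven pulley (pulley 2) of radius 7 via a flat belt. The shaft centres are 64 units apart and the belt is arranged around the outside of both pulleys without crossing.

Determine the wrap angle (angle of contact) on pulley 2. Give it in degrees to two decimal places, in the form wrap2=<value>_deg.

open belt: β = asin((r2−r1)/C) = asin(-6/64) = -5.3794°
wrap1 = π − 2β = 190.7588°
wrap2 = π + 2β = 169.2412°

wrap2=169.24_deg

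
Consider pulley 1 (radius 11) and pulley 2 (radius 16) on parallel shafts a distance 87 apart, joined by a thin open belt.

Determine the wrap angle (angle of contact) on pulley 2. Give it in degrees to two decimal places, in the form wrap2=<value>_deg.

wrap2=186.59_deg

open belt: β = asin((r2−r1)/C) = asin(5/87) = 3.2947°
wrap1 = π − 2β = 173.4106°
wrap2 = π + 2β = 186.5894°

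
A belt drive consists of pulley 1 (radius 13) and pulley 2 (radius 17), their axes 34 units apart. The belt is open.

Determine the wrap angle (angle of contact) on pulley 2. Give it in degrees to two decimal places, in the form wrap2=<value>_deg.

wrap2=193.51_deg

open belt: β = asin((r2−r1)/C) = asin(4/34) = 6.7563°
wrap1 = π − 2β = 166.4873°
wrap2 = π + 2β = 193.5127°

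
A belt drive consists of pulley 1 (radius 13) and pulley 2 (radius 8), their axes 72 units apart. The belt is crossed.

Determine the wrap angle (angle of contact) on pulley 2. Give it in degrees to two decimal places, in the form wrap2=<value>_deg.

wrap2=213.92_deg

crossed belt: β = asin((r1+r2)/C) = asin(21/72) = 16.9578°
wrap1 = wrap2 = π + 2β = 213.9155°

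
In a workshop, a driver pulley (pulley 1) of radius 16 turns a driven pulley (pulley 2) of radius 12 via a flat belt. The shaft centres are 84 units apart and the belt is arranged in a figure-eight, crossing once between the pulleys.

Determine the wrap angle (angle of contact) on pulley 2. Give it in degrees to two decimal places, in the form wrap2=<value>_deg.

wrap2=218.94_deg

crossed belt: β = asin((r1+r2)/C) = asin(28/84) = 19.4712°
wrap1 = wrap2 = π + 2β = 218.9424°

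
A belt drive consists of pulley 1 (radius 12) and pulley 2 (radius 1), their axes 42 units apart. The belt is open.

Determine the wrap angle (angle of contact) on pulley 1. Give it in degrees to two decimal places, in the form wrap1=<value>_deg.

wrap1=210.37_deg

open belt: β = asin((r2−r1)/C) = asin(-11/42) = -15.1831°
wrap1 = π − 2β = 210.3662°
wrap2 = π + 2β = 149.6338°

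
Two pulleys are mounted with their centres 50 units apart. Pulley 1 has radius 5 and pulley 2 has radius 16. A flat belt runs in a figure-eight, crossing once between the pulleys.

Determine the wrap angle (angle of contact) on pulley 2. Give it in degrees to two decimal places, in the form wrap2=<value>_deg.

wrap2=229.67_deg

crossed belt: β = asin((r1+r2)/C) = asin(21/50) = 24.8346°
wrap1 = wrap2 = π + 2β = 229.6692°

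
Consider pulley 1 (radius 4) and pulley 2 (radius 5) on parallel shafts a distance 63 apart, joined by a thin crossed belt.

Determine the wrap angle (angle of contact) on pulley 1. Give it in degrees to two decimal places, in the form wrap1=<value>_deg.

crossed belt: β = asin((r1+r2)/C) = asin(9/63) = 8.2132°
wrap1 = wrap2 = π + 2β = 196.4264°

wrap1=196.43_deg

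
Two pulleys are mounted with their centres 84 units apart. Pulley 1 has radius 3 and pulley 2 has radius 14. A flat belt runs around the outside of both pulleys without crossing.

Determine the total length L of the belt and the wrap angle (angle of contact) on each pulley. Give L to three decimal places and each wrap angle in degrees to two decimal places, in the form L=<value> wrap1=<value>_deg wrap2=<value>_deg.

L=222.850 wrap1=164.95_deg wrap2=195.05_deg

open belt: β = asin((r2−r1)/C) = asin(11/84) = 7.5246°
wrap1 = π − 2β = 164.9507°
wrap2 = π + 2β = 195.0493°
tangent length = C·cosβ = 83.2766
L = r1·wrap1 + r2·wrap2 + 2·C·cosβ = 3·2.8789 + 14·3.4043 + 2·83.2766 = 222.8496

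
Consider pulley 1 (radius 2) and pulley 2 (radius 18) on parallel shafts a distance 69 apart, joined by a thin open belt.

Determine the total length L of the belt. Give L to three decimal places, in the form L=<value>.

L=204.559

open belt: β = asin((r2−r1)/C) = asin(16/69) = 13.4080°
wrap1 = π − 2β = 153.1840°
wrap2 = π + 2β = 206.8160°
tangent length = C·cosβ = 67.1193
L = r1·wrap1 + r2·wrap2 + 2·C·cosβ = 2·2.6736 + 18·3.6096 + 2·67.1193 = 204.5589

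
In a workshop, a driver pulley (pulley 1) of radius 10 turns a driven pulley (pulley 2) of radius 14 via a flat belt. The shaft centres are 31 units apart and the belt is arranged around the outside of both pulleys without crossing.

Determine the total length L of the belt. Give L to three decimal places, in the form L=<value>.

L=137.915

open belt: β = asin((r2−r1)/C) = asin(4/31) = 7.4137°
wrap1 = π − 2β = 165.1727°
wrap2 = π + 2β = 194.8273°
tangent length = C·cosβ = 30.7409
L = r1·wrap1 + r2·wrap2 + 2·C·cosβ = 10·2.8828 + 14·3.4004 + 2·30.7409 = 137.9151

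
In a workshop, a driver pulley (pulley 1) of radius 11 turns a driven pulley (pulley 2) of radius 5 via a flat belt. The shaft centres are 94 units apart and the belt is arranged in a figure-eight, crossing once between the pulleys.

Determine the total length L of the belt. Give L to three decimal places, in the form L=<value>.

crossed belt: β = asin((r1+r2)/C) = asin(16/94) = 9.8002°
wrap1 = wrap2 = π + 2β = 199.6004°
tangent length = C·cosβ = 92.6283
L = (r1+r2)·wrap + 2·C·cosβ = 16·3.4837 + 2·92.6283 = 240.9955

L=240.996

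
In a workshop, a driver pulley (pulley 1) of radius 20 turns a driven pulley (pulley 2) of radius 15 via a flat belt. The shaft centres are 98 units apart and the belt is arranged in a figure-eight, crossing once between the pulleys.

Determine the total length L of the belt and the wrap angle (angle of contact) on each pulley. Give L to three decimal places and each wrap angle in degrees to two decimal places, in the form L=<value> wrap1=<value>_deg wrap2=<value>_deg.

crossed belt: β = asin((r1+r2)/C) = asin(35/98) = 20.9248°
wrap1 = wrap2 = π + 2β = 221.8497°
tangent length = C·cosβ = 91.5369
L = (r1+r2)·wrap + 2·C·cosβ = 35·3.8720 + 2·91.5369 = 318.5940

L=318.594 wrap1=221.85_deg wrap2=221.85_deg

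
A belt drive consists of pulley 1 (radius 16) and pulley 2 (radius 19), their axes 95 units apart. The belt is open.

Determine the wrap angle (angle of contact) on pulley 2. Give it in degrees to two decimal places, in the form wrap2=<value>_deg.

open belt: β = asin((r2−r1)/C) = asin(3/95) = 1.8096°
wrap1 = π − 2β = 176.3807°
wrap2 = π + 2β = 183.6193°

wrap2=183.62_deg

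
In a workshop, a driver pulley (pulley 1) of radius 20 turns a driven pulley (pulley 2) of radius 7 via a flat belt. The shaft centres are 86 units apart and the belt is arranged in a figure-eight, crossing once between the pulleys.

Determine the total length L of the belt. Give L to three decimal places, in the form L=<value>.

crossed belt: β = asin((r1+r2)/C) = asin(27/86) = 18.2976°
wrap1 = wrap2 = π + 2β = 216.5953°
tangent length = C·cosβ = 81.6517
L = (r1+r2)·wrap + 2·C·cosβ = 27·3.7803 + 2·81.6517 = 265.3715

L=265.372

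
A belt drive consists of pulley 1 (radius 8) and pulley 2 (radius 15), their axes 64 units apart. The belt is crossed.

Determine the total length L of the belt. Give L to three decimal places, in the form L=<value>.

L=208.615

crossed belt: β = asin((r1+r2)/C) = asin(23/64) = 21.0618°
wrap1 = wrap2 = π + 2β = 222.1236°
tangent length = C·cosβ = 59.7244
L = (r1+r2)·wrap + 2·C·cosβ = 23·3.8768 + 2·59.7244 = 208.6149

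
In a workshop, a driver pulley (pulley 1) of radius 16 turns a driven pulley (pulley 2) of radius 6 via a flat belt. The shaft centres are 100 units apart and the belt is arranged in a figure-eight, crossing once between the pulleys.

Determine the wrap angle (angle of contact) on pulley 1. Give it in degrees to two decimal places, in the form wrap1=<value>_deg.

wrap1=205.42_deg

crossed belt: β = asin((r1+r2)/C) = asin(22/100) = 12.7090°
wrap1 = wrap2 = π + 2β = 205.4181°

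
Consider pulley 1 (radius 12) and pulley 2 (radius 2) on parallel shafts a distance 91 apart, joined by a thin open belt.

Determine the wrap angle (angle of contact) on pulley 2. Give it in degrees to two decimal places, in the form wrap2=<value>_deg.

wrap2=167.38_deg

open belt: β = asin((r2−r1)/C) = asin(-10/91) = -6.3090°
wrap1 = π − 2β = 192.6180°
wrap2 = π + 2β = 167.3820°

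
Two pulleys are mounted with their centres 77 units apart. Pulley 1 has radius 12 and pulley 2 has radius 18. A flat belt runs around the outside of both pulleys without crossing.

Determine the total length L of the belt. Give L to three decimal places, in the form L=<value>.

L=248.716

open belt: β = asin((r2−r1)/C) = asin(6/77) = 4.4691°
wrap1 = π − 2β = 171.0617°
wrap2 = π + 2β = 188.9383°
tangent length = C·cosβ = 76.7659
L = r1·wrap1 + r2·wrap2 + 2·C·cosβ = 12·2.9856 + 18·3.2976 + 2·76.7659 = 248.7155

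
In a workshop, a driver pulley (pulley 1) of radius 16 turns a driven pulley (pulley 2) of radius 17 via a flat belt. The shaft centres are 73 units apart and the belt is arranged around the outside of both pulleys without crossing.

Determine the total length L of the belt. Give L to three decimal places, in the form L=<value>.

open belt: β = asin((r2−r1)/C) = asin(1/73) = 0.7849°
wrap1 = π − 2β = 178.4302°
wrap2 = π + 2β = 181.5698°
tangent length = C·cosβ = 72.9932
L = r1·wrap1 + r2·wrap2 + 2·C·cosβ = 16·3.1142 + 17·3.1690 + 2·72.9932 = 249.6863

L=249.686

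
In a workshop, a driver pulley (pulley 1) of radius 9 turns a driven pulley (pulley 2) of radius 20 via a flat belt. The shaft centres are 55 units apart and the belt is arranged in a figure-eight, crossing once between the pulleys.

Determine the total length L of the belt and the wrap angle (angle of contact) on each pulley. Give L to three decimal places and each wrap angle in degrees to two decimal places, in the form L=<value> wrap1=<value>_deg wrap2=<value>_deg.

L=216.785 wrap1=243.64_deg wrap2=243.64_deg

crossed belt: β = asin((r1+r2)/C) = asin(29/55) = 31.8214°
wrap1 = wrap2 = π + 2β = 243.6427°
tangent length = C·cosβ = 46.7333
L = (r1+r2)·wrap + 2·C·cosβ = 29·4.2524 + 2·46.7333 = 216.7852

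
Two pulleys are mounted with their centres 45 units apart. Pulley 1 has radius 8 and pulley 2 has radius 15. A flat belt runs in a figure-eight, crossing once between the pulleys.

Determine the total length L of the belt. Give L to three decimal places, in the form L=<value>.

L=174.291

crossed belt: β = asin((r1+r2)/C) = asin(23/45) = 30.7379°
wrap1 = wrap2 = π + 2β = 241.4757°
tangent length = C·cosβ = 38.6782
L = (r1+r2)·wrap + 2·C·cosβ = 23·4.2145 + 2·38.6782 = 174.2909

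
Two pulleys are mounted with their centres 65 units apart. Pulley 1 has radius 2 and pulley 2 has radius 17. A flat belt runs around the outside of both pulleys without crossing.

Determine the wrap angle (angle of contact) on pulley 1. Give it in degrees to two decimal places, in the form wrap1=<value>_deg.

open belt: β = asin((r2−r1)/C) = asin(15/65) = 13.3424°
wrap1 = π − 2β = 153.3153°
wrap2 = π + 2β = 206.6847°

wrap1=153.32_deg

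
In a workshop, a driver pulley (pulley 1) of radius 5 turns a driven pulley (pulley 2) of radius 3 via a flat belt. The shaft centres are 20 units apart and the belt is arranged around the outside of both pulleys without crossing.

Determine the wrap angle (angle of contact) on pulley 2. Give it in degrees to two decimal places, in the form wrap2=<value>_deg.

wrap2=168.52_deg

open belt: β = asin((r2−r1)/C) = asin(-2/20) = -5.7392°
wrap1 = π − 2β = 191.4783°
wrap2 = π + 2β = 168.5217°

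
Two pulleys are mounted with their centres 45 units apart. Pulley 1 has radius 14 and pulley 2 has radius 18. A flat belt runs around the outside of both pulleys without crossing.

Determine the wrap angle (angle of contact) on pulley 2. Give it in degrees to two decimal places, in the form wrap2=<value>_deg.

open belt: β = asin((r2−r1)/C) = asin(4/45) = 5.0997°
wrap1 = π − 2β = 169.8006°
wrap2 = π + 2β = 190.1994°

wrap2=190.20_deg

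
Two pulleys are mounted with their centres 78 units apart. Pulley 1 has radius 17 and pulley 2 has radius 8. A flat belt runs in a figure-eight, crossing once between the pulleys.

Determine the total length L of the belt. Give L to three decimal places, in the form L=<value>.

crossed belt: β = asin((r1+r2)/C) = asin(25/78) = 18.6939°
wrap1 = wrap2 = π + 2β = 217.3879°
tangent length = C·cosβ = 73.8850
L = (r1+r2)·wrap + 2·C·cosβ = 25·3.7941 + 2·73.8850 = 242.6234

L=242.623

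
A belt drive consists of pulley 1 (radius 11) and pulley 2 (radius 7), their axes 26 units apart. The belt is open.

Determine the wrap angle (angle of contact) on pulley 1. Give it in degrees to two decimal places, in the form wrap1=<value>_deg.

wrap1=197.70_deg

open belt: β = asin((r2−r1)/C) = asin(-4/26) = -8.8499°
wrap1 = π − 2β = 197.6998°
wrap2 = π + 2β = 162.3002°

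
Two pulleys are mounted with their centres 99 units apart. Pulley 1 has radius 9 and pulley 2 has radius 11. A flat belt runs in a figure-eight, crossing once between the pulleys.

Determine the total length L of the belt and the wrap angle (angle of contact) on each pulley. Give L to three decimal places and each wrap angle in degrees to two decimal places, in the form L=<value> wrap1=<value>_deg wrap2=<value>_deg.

L=264.886 wrap1=203.31_deg wrap2=203.31_deg

crossed belt: β = asin((r1+r2)/C) = asin(20/99) = 11.6551°
wrap1 = wrap2 = π + 2β = 203.3102°
tangent length = C·cosβ = 96.9588
L = (r1+r2)·wrap + 2·C·cosβ = 20·3.5484 + 2·96.9588 = 264.8862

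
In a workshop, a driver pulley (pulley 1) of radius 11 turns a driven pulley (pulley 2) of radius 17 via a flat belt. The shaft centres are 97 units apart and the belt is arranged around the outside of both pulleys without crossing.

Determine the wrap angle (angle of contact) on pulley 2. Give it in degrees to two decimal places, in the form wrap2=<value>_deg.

open belt: β = asin((r2−r1)/C) = asin(6/97) = 3.5463°
wrap1 = π − 2β = 172.9073°
wrap2 = π + 2β = 187.0927°

wrap2=187.09_deg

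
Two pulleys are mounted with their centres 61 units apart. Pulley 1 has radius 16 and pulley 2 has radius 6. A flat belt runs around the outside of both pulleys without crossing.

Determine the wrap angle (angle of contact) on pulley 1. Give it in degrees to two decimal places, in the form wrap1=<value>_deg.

open belt: β = asin((r2−r1)/C) = asin(-10/61) = -9.4353°
wrap1 = π − 2β = 198.8707°
wrap2 = π + 2β = 161.1293°

wrap1=198.87_deg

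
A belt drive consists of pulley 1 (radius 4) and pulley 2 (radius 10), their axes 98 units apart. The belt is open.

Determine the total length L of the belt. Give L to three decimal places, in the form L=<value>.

open belt: β = asin((r2−r1)/C) = asin(6/98) = 3.5101°
wrap1 = π − 2β = 172.9798°
wrap2 = π + 2β = 187.0202°
tangent length = C·cosβ = 97.8162
L = r1·wrap1 + r2·wrap2 + 2·C·cosβ = 4·3.0191 + 10·3.2641 + 2·97.8162 = 240.3498

L=240.350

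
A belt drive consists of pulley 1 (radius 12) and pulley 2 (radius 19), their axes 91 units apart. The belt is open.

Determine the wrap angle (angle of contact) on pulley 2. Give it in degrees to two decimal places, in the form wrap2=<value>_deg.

wrap2=188.82_deg

open belt: β = asin((r2−r1)/C) = asin(7/91) = 4.4117°
wrap1 = π − 2β = 171.1765°
wrap2 = π + 2β = 188.8235°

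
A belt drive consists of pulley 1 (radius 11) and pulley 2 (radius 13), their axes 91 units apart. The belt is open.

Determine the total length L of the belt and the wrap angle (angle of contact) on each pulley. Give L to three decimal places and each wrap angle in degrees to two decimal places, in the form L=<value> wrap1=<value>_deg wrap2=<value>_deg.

open belt: β = asin((r2−r1)/C) = asin(2/91) = 1.2593°
wrap1 = π − 2β = 177.4813°
wrap2 = π + 2β = 182.5187°
tangent length = C·cosβ = 90.9780
L = r1·wrap1 + r2·wrap2 + 2·C·cosβ = 11·3.0976 + 13·3.1856 + 2·90.9780 = 257.4422

L=257.442 wrap1=177.48_deg wrap2=182.52_deg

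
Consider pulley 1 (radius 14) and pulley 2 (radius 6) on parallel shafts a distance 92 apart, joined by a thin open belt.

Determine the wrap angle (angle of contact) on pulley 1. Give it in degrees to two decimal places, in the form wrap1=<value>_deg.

wrap1=189.98_deg

open belt: β = asin((r2−r1)/C) = asin(-8/92) = -4.9885°
wrap1 = π − 2β = 189.9771°
wrap2 = π + 2β = 170.0229°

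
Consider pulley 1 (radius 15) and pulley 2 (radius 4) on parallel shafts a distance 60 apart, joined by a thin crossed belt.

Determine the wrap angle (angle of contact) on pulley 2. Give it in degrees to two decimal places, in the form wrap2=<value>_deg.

crossed belt: β = asin((r1+r2)/C) = asin(19/60) = 18.4615°
wrap1 = wrap2 = π + 2β = 216.9229°

wrap2=216.92_deg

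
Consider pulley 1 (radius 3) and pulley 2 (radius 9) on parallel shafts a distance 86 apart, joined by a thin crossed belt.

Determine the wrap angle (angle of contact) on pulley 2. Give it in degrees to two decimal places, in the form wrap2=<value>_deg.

crossed belt: β = asin((r1+r2)/C) = asin(12/86) = 8.0209°
wrap1 = wrap2 = π + 2β = 196.0419°

wrap2=196.04_deg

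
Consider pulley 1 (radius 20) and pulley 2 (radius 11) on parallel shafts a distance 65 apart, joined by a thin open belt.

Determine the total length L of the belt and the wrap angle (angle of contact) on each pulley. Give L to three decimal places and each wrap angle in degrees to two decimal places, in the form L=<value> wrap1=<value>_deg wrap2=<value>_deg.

L=228.638 wrap1=195.92_deg wrap2=164.08_deg

open belt: β = asin((r2−r1)/C) = asin(-9/65) = -7.9588°
wrap1 = π − 2β = 195.9177°
wrap2 = π + 2β = 164.0823°
tangent length = C·cosβ = 64.3739
L = r1·wrap1 + r2·wrap2 + 2·C·cosβ = 20·3.4194 + 11·2.8638 + 2·64.3739 = 228.6375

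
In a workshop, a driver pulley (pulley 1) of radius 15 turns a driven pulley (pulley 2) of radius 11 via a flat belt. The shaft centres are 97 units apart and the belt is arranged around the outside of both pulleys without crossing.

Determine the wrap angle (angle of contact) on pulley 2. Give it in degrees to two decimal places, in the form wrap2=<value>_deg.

wrap2=175.27_deg

open belt: β = asin((r2−r1)/C) = asin(-4/97) = -2.3634°
wrap1 = π − 2β = 184.7268°
wrap2 = π + 2β = 175.2732°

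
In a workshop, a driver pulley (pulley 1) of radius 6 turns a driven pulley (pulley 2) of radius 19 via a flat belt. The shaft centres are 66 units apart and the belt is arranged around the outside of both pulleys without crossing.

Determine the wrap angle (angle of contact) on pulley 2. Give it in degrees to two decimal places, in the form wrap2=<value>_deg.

wrap2=202.72_deg

open belt: β = asin((r2−r1)/C) = asin(13/66) = 11.3598°
wrap1 = π − 2β = 157.2804°
wrap2 = π + 2β = 202.7196°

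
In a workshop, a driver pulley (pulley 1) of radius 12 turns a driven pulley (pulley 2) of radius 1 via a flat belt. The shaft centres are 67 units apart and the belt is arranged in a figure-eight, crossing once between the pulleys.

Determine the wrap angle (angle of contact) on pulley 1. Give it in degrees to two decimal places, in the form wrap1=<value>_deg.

wrap1=202.38_deg

crossed belt: β = asin((r1+r2)/C) = asin(13/67) = 11.1881°
wrap1 = wrap2 = π + 2β = 202.3761°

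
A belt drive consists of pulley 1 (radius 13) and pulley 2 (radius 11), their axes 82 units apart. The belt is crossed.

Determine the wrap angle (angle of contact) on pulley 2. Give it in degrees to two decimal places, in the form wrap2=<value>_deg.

wrap2=214.04_deg

crossed belt: β = asin((r1+r2)/C) = asin(24/82) = 17.0186°
wrap1 = wrap2 = π + 2β = 214.0373°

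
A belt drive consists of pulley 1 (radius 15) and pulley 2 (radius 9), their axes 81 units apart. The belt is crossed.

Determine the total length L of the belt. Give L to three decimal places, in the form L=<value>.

crossed belt: β = asin((r1+r2)/C) = asin(24/81) = 17.2353°
wrap1 = wrap2 = π + 2β = 214.4706°
tangent length = C·cosβ = 77.3628
L = (r1+r2)·wrap + 2·C·cosβ = 24·3.7432 + 2·77.3628 = 244.5628

L=244.563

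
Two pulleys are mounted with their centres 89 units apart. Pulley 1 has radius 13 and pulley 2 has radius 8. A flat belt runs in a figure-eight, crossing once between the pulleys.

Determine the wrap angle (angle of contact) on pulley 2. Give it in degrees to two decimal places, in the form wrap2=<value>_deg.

crossed belt: β = asin((r1+r2)/C) = asin(21/89) = 13.6479°
wrap1 = wrap2 = π + 2β = 207.2959°

wrap2=207.30_deg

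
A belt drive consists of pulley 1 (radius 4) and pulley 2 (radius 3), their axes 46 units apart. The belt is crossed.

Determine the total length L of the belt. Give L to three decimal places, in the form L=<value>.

L=115.058

crossed belt: β = asin((r1+r2)/C) = asin(7/46) = 8.7529°
wrap1 = wrap2 = π + 2β = 197.5059°
tangent length = C·cosβ = 45.4643
L = (r1+r2)·wrap + 2·C·cosβ = 7·3.4471 + 2·45.4643 = 115.0584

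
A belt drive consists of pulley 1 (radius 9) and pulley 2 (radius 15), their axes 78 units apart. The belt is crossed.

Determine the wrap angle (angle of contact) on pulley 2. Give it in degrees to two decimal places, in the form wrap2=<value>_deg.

wrap2=215.84_deg

crossed belt: β = asin((r1+r2)/C) = asin(24/78) = 17.9202°
wrap1 = wrap2 = π + 2β = 215.8404°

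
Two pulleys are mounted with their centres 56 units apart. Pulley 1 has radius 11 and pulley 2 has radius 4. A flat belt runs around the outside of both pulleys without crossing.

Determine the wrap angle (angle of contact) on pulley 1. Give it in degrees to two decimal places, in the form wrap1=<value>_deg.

wrap1=194.36_deg

open belt: β = asin((r2−r1)/C) = asin(-7/56) = -7.1808°
wrap1 = π − 2β = 194.3615°
wrap2 = π + 2β = 165.6385°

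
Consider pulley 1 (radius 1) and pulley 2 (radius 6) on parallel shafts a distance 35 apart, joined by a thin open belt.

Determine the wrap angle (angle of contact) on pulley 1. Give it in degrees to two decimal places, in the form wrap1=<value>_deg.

open belt: β = asin((r2−r1)/C) = asin(5/35) = 8.2132°
wrap1 = π − 2β = 163.5736°
wrap2 = π + 2β = 196.4264°

wrap1=163.57_deg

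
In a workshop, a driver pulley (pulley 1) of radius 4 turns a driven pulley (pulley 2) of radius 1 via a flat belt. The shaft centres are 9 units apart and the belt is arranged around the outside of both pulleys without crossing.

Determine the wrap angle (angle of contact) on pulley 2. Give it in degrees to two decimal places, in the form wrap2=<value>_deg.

open belt: β = asin((r2−r1)/C) = asin(-3/9) = -19.4712°
wrap1 = π − 2β = 218.9424°
wrap2 = π + 2β = 141.0576°

wrap2=141.06_deg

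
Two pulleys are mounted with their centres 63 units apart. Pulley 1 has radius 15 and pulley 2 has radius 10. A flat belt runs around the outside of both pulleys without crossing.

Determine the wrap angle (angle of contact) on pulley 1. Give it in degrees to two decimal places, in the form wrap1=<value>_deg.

wrap1=189.10_deg

open belt: β = asin((r2−r1)/C) = asin(-5/63) = -4.5521°
wrap1 = π − 2β = 189.1041°
wrap2 = π + 2β = 170.8959°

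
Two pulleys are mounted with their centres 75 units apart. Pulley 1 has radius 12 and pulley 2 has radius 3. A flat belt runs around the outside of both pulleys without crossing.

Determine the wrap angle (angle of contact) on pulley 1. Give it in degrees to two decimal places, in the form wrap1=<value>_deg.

wrap1=193.78_deg

open belt: β = asin((r2−r1)/C) = asin(-9/75) = -6.8921°
wrap1 = π − 2β = 193.7842°
wrap2 = π + 2β = 166.2158°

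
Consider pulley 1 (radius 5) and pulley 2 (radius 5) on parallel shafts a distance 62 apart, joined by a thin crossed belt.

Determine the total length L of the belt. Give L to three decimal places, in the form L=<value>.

L=157.032

crossed belt: β = asin((r1+r2)/C) = asin(10/62) = 9.2818°
wrap1 = wrap2 = π + 2β = 198.5636°
tangent length = C·cosβ = 61.1882
L = (r1+r2)·wrap + 2·C·cosβ = 10·3.4656 + 2·61.1882 = 157.0324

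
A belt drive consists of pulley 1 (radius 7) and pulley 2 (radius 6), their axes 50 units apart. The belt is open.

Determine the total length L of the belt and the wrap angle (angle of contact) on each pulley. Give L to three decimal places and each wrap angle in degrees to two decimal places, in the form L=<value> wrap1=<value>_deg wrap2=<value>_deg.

open belt: β = asin((r2−r1)/C) = asin(-1/50) = -1.1460°
wrap1 = π − 2β = 182.2920°
wrap2 = π + 2β = 177.7080°
tangent length = C·cosβ = 49.9900
L = r1·wrap1 + r2·wrap2 + 2·C·cosβ = 7·3.1816 + 6·3.1016 + 2·49.9900 = 140.8607

L=140.861 wrap1=182.29_deg wrap2=177.71_deg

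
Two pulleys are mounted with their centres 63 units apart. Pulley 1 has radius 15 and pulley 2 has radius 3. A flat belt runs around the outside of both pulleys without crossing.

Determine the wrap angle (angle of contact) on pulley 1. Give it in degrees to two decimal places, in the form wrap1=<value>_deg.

wrap1=201.96_deg

open belt: β = asin((r2−r1)/C) = asin(-12/63) = -10.9806°
wrap1 = π − 2β = 201.9612°
wrap2 = π + 2β = 158.0388°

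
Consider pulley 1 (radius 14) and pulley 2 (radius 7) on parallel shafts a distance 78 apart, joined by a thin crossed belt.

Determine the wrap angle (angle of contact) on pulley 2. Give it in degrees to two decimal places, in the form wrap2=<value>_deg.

wrap2=211.24_deg

crossed belt: β = asin((r1+r2)/C) = asin(21/78) = 15.6185°
wrap1 = wrap2 = π + 2β = 211.2370°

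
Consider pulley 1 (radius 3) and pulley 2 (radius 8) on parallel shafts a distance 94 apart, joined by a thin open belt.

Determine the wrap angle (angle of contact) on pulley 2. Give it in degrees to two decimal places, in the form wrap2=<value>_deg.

open belt: β = asin((r2−r1)/C) = asin(5/94) = 3.0491°
wrap1 = π − 2β = 173.9018°
wrap2 = π + 2β = 186.0982°

wrap2=186.10_deg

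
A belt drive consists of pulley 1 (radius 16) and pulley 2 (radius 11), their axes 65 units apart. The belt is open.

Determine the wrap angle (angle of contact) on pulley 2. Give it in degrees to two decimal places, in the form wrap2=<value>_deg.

wrap2=171.18_deg

open belt: β = asin((r2−r1)/C) = asin(-5/65) = -4.4117°
wrap1 = π − 2β = 188.8235°
wrap2 = π + 2β = 171.1765°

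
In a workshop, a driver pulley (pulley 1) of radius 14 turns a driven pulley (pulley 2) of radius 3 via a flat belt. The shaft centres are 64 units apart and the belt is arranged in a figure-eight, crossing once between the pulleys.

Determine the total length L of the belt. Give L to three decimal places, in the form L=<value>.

L=185.950

crossed belt: β = asin((r1+r2)/C) = asin(17/64) = 15.4041°
wrap1 = wrap2 = π + 2β = 210.8082°
tangent length = C·cosβ = 61.7009
L = (r1+r2)·wrap + 2·C·cosβ = 17·3.6793 + 2·61.7009 = 185.9498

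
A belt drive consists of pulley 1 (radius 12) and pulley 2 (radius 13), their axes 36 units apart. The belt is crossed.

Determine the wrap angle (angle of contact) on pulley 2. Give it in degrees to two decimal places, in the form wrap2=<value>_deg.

crossed belt: β = asin((r1+r2)/C) = asin(25/36) = 43.9830°
wrap1 = wrap2 = π + 2β = 267.9659°

wrap2=267.97_deg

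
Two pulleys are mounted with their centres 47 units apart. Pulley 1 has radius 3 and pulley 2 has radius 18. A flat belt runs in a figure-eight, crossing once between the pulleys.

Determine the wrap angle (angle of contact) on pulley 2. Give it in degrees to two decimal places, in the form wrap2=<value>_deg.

crossed belt: β = asin((r1+r2)/C) = asin(21/47) = 26.5391°
wrap1 = wrap2 = π + 2β = 233.0782°

wrap2=233.08_deg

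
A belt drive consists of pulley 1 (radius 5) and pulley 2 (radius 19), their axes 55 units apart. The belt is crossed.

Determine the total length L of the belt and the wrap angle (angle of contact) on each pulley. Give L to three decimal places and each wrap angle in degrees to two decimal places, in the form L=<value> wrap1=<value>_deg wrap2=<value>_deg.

L=196.048 wrap1=231.74_deg wrap2=231.74_deg

crossed belt: β = asin((r1+r2)/C) = asin(24/55) = 25.8721°
wrap1 = wrap2 = π + 2β = 231.7442°
tangent length = C·cosβ = 49.4874
L = (r1+r2)·wrap + 2·C·cosβ = 24·4.0447 + 2·49.4874 = 196.0475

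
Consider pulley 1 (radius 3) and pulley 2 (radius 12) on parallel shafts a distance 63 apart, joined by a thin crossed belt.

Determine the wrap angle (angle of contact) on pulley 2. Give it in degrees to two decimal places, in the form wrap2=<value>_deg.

wrap2=207.55_deg

crossed belt: β = asin((r1+r2)/C) = asin(15/63) = 13.7741°
wrap1 = wrap2 = π + 2β = 207.5483°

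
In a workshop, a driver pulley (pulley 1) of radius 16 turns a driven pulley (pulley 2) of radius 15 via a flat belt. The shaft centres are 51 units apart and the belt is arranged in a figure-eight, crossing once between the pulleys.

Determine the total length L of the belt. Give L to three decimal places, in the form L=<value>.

L=218.890

crossed belt: β = asin((r1+r2)/C) = asin(31/51) = 37.4337°
wrap1 = wrap2 = π + 2β = 254.8674°
tangent length = C·cosβ = 40.4969
L = (r1+r2)·wrap + 2·C·cosβ = 31·4.4483 + 2·40.4969 = 218.8904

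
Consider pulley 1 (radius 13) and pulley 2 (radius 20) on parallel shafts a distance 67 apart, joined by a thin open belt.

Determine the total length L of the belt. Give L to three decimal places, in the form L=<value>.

L=238.405

open belt: β = asin((r2−r1)/C) = asin(7/67) = 5.9971°
wrap1 = π − 2β = 168.0059°
wrap2 = π + 2β = 191.9941°
tangent length = C·cosβ = 66.6333
L = r1·wrap1 + r2·wrap2 + 2·C·cosβ = 13·2.9323 + 20·3.3509 + 2·66.6333 = 238.4046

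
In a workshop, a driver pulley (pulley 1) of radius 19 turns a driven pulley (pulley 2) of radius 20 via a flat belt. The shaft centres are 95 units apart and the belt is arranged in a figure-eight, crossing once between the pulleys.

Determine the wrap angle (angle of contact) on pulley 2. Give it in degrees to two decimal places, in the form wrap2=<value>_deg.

wrap2=228.48_deg

crossed belt: β = asin((r1+r2)/C) = asin(39/95) = 24.2379°
wrap1 = wrap2 = π + 2β = 228.4758°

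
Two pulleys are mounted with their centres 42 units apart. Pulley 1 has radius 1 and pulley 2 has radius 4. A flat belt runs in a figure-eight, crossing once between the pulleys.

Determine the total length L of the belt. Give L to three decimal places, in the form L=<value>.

crossed belt: β = asin((r1+r2)/C) = asin(5/42) = 6.8371°
wrap1 = wrap2 = π + 2β = 193.6743°
tangent length = C·cosβ = 41.7013
L = (r1+r2)·wrap + 2·C·cosβ = 5·3.3803 + 2·41.7013 = 100.3039

L=100.304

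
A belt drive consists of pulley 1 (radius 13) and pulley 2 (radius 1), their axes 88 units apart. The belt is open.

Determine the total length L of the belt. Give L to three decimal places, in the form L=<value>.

open belt: β = asin((r2−r1)/C) = asin(-12/88) = -7.8375°
wrap1 = π − 2β = 195.6750°
wrap2 = π + 2β = 164.3250°
tangent length = C·cosβ = 87.1780
L = r1·wrap1 + r2·wrap2 + 2·C·cosβ = 13·3.4152 + 1·2.8680 + 2·87.1780 = 221.6212

L=221.621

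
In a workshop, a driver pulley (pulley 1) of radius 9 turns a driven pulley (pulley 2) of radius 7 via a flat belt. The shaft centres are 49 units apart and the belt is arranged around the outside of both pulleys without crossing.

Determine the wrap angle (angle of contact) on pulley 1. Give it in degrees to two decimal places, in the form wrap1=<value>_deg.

open belt: β = asin((r2−r1)/C) = asin(-2/49) = -2.3393°
wrap1 = π − 2β = 184.6785°
wrap2 = π + 2β = 175.3215°

wrap1=184.68_deg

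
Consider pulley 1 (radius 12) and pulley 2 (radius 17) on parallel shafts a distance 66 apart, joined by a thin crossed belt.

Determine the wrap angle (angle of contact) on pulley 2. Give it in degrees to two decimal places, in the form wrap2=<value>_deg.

crossed belt: β = asin((r1+r2)/C) = asin(29/66) = 26.0652°
wrap1 = wrap2 = π + 2β = 232.1304°

wrap2=232.13_deg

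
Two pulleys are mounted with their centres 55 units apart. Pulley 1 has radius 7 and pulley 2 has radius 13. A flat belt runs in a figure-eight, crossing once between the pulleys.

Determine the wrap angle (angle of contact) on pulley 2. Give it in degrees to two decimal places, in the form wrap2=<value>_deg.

wrap2=222.65_deg

crossed belt: β = asin((r1+r2)/C) = asin(20/55) = 21.3237°
wrap1 = wrap2 = π + 2β = 222.6474°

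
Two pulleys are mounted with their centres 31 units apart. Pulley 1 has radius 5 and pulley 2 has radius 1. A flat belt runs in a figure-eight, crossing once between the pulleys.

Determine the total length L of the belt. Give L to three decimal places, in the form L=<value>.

crossed belt: β = asin((r1+r2)/C) = asin(6/31) = 11.1599°
wrap1 = wrap2 = π + 2β = 202.3199°
tangent length = C·cosβ = 30.4138
L = (r1+r2)·wrap + 2·C·cosβ = 6·3.5311 + 2·30.4138 = 82.0145

L=82.015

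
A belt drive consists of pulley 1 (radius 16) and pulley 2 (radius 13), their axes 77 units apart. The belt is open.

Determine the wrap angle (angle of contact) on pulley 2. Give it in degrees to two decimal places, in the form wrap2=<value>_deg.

open belt: β = asin((r2−r1)/C) = asin(-3/77) = -2.2329°
wrap1 = π − 2β = 184.4657°
wrap2 = π + 2β = 175.5343°

wrap2=175.53_deg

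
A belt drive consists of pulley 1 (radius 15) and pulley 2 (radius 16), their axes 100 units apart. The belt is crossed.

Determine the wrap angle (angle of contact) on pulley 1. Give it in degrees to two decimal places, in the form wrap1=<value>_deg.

wrap1=216.12_deg

crossed belt: β = asin((r1+r2)/C) = asin(31/100) = 18.0592°
wrap1 = wrap2 = π + 2β = 216.1185°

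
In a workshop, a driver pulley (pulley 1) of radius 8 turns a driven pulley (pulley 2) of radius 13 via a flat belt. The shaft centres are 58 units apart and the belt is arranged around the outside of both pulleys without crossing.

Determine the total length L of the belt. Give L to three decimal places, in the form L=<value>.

L=182.405

open belt: β = asin((r2−r1)/C) = asin(5/58) = 4.9454°
wrap1 = π − 2β = 170.1091°
wrap2 = π + 2β = 189.8909°
tangent length = C·cosβ = 57.7841
L = r1·wrap1 + r2·wrap2 + 2·C·cosβ = 8·2.9690 + 13·3.3142 + 2·57.7841 = 182.4047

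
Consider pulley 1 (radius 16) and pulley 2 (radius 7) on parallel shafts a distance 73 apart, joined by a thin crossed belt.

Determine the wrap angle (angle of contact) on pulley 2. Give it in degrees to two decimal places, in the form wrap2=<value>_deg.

crossed belt: β = asin((r1+r2)/C) = asin(23/73) = 18.3649°
wrap1 = wrap2 = π + 2β = 216.7299°

wrap2=216.73_deg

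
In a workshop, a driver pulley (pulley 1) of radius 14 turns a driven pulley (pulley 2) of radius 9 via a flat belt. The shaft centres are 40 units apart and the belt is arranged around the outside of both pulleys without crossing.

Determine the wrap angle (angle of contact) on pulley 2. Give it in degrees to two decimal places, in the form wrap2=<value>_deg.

open belt: β = asin((r2−r1)/C) = asin(-5/40) = -7.1808°
wrap1 = π − 2β = 194.3615°
wrap2 = π + 2β = 165.6385°

wrap2=165.64_deg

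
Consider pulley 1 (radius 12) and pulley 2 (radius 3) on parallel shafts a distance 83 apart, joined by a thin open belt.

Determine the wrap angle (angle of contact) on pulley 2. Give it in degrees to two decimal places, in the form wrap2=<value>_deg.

wrap2=167.55_deg

open belt: β = asin((r2−r1)/C) = asin(-9/83) = -6.2250°
wrap1 = π − 2β = 192.4501°
wrap2 = π + 2β = 167.5499°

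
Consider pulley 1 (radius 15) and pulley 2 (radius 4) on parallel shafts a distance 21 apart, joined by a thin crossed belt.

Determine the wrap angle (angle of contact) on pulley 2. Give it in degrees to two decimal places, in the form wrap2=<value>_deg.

wrap2=309.58_deg

crossed belt: β = asin((r1+r2)/C) = asin(19/21) = 64.7912°
wrap1 = wrap2 = π + 2β = 309.5825°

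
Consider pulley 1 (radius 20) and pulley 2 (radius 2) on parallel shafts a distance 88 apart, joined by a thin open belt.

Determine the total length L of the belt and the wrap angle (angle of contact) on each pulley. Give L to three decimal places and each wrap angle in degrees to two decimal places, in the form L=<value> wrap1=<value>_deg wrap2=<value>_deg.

open belt: β = asin((r2−r1)/C) = asin(-18/88) = -11.8029°
wrap1 = π − 2β = 203.6058°
wrap2 = π + 2β = 156.3942°
tangent length = C·cosβ = 86.1394
L = r1·wrap1 + r2·wrap2 + 2·C·cosβ = 20·3.5536 + 2·2.7296 + 2·86.1394 = 248.8099

L=248.810 wrap1=203.61_deg wrap2=156.39_deg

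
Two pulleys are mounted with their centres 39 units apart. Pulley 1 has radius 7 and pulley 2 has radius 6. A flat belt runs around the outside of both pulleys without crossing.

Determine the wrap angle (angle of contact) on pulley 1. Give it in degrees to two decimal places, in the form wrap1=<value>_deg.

wrap1=182.94_deg

open belt: β = asin((r2−r1)/C) = asin(-1/39) = -1.4693°
wrap1 = π − 2β = 182.9386°
wrap2 = π + 2β = 177.0614°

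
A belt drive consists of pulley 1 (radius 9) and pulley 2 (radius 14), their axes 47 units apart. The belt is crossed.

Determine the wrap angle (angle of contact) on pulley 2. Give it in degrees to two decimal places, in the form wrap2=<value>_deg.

crossed belt: β = asin((r1+r2)/C) = asin(23/47) = 29.2986°
wrap1 = wrap2 = π + 2β = 238.5973°

wrap2=238.60_deg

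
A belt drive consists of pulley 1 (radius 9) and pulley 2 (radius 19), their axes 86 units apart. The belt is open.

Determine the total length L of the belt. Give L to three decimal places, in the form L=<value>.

open belt: β = asin((r2−r1)/C) = asin(10/86) = 6.6774°
wrap1 = π − 2β = 166.6452°
wrap2 = π + 2β = 193.3548°
tangent length = C·cosβ = 85.4166
L = r1·wrap1 + r2·wrap2 + 2·C·cosβ = 9·2.9085 + 19·3.3747 + 2·85.4166 = 261.1287

L=261.129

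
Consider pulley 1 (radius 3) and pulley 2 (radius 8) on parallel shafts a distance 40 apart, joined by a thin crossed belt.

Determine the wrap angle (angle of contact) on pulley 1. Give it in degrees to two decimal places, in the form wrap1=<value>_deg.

wrap1=211.92_deg

crossed belt: β = asin((r1+r2)/C) = asin(11/40) = 15.9620°
wrap1 = wrap2 = π + 2β = 211.9240°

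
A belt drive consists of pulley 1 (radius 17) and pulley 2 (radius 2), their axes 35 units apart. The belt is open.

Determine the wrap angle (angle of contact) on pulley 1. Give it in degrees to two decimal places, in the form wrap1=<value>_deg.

wrap1=230.75_deg

open belt: β = asin((r2−r1)/C) = asin(-15/35) = -25.3769°
wrap1 = π − 2β = 230.7539°
wrap2 = π + 2β = 129.2461°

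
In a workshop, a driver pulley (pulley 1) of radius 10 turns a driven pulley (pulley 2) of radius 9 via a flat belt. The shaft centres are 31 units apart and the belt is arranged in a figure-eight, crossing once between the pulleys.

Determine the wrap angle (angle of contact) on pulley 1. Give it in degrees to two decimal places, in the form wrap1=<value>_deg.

wrap1=255.60_deg

crossed belt: β = asin((r1+r2)/C) = asin(19/31) = 37.7997°
wrap1 = wrap2 = π + 2β = 255.5994°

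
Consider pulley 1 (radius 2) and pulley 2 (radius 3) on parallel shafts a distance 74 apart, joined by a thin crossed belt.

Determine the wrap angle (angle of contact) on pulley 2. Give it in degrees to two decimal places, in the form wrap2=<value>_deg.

wrap2=187.75_deg

crossed belt: β = asin((r1+r2)/C) = asin(5/74) = 3.8743°
wrap1 = wrap2 = π + 2β = 187.7486°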